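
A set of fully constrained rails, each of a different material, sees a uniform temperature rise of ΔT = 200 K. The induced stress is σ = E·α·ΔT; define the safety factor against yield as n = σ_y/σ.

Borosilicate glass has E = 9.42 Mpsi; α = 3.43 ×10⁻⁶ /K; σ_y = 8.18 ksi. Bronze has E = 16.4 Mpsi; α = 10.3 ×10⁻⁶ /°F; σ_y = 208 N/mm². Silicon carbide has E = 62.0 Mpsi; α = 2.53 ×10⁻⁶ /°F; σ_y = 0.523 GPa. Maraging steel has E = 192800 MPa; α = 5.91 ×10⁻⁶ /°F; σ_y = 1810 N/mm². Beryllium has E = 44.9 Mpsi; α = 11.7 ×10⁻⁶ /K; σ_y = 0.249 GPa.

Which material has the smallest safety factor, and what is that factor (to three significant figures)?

Converting E to GPa, α to ×10⁻⁶/K, σ_y to MPa, then σ and n for each:
  borosilicate glass: E = 64.95, α = 3.43, σ_y = 56.40 → σ = 44.6 MPa, n = 1.27
  bronze: E = 113.1, α = 18.5, σ_y = 208.0 → σ = 419 MPa, n = 0.496
  silicon carbide: E = 427.5, α = 4.55, σ_y = 523.0 → σ = 389 MPa, n = 1.34
  maraging steel: E = 192.8, α = 10.6, σ_y = 1810 → σ = 410 MPa, n = 4.41
  beryllium: E = 309.6, α = 11.7, σ_y = 249.0 → σ = 724 MPa, n = 0.344
Beryllium has the lowest safety factor, n = 0.344.

beryllium, n = 0.344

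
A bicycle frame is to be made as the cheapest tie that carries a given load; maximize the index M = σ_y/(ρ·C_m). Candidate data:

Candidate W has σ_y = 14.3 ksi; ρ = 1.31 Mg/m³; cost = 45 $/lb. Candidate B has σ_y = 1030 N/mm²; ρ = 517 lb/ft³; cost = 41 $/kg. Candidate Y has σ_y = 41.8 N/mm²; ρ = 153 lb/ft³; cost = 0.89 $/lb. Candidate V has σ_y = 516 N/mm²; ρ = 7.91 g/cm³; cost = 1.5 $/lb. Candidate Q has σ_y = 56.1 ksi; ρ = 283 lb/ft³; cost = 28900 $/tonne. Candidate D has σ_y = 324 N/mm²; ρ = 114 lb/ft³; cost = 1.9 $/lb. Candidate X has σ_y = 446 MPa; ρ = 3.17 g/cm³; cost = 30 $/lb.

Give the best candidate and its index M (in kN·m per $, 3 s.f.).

In SI units:
  candidate W: σ_y = 98.60 MPa, ρ = 1310 kg/m³, cost = 99.21 $/kg
  candidate B: σ_y = 1030 MPa, ρ = 8282 kg/m³, cost = 41.00 $/kg
  candidate Y: σ_y = 41.80 MPa, ρ = 2451 kg/m³, cost = 1.962 $/kg
  candidate V: σ_y = 516.0 MPa, ρ = 7910 kg/m³, cost = 3.307 $/kg
  candidate Q: σ_y = 386.8 MPa, ρ = 4533 kg/m³, cost = 28.90 $/kg
  candidate D: σ_y = 324.0 MPa, ρ = 1826 kg/m³, cost = 4.189 $/kg
  candidate X: σ_y = 446.0 MPa, ρ = 3170 kg/m³, cost = 66.14 $/kg
  candidate D: M = 42.4 kN·m per $
  candidate V: M = 19.7 kN·m per $
  candidate Y: M = 8.69 kN·m per $
  candidate B: M = 3.03 kN·m per $
  candidate Q: M = 2.95 kN·m per $
  candidate X: M = 2.13 kN·m per $
  candidate W: M = 0.759 kN·m per $
Highest index: candidate D.

candidate D, M = 42.4 kN·m per $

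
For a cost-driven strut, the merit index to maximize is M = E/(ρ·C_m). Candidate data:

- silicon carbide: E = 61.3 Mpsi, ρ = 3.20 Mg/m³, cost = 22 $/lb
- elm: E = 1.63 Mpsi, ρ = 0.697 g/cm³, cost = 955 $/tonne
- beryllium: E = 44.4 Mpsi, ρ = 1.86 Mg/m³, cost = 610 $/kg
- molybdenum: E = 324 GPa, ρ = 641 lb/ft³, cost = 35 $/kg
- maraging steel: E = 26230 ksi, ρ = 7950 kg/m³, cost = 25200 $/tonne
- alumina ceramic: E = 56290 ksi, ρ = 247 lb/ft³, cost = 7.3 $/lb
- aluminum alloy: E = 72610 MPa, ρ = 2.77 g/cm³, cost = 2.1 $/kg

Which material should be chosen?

Normalizing units and computing the index:
  silicon carbide: E = 422.6 GPa, ρ = 3200 kg/m³, cost = 48.50 $/kg
  elm: E = 11.24 GPa, ρ = 697.0 kg/m³, cost = 0.9550 $/kg
  beryllium: E = 306.1 GPa, ρ = 1860 kg/m³, cost = 610.0 $/kg
  molybdenum: E = 324.0 GPa, ρ = 10270 kg/m³, cost = 35.00 $/kg
  maraging steel: E = 180.8 GPa, ρ = 7950 kg/m³, cost = 25.20 $/kg
  alumina ceramic: E = 388.1 GPa, ρ = 3957 kg/m³, cost = 16.09 $/kg
  aluminum alloy: E = 72.61 GPa, ρ = 2770 kg/m³, cost = 2.100 $/kg
  elm: M = 16.9 MN·m per $
  aluminum alloy: M = 12.5 MN·m per $
  alumina ceramic: M = 6.10 MN·m per $
  silicon carbide: M = 2.72 MN·m per $
  maraging steel: M = 0.903 MN·m per $
  molybdenum: M = 0.902 MN·m per $
  beryllium: M = 0.270 MN·m per $
Highest index: elm.

elm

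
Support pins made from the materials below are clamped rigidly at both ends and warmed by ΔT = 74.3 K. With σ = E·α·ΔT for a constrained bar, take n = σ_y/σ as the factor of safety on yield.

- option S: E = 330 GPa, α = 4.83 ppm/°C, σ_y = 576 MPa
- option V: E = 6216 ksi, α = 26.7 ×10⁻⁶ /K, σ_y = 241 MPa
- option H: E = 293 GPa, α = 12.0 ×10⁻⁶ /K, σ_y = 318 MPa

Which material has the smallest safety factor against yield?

In consistent units (E in GPa, α in ×10⁻⁶/K, σ_y in MPa):
  option S: E = 330.0, α = 4.83, σ_y = 576.0 → σ = 118 MPa, n = 4.86
  option V: E = 42.86, α = 26.7, σ_y = 241.0 → σ = 85.0 MPa, n = 2.83
  option H: E = 293.0, α = 12.0, σ_y = 318.0 → σ = 261 MPa, n = 1.22
The minimum is option H at n = 1.22.

option H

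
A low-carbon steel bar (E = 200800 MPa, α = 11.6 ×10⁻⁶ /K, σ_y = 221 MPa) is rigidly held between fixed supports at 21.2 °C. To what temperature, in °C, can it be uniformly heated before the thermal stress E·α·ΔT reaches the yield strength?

116 °C

E = 200800 MPa = 200.8 GPa.
E·α·ΔT = 221.0 MPa ⇒ ΔT = 221.0 / (200.8×10³ × 11.6×10⁻⁶) = 94.88 K.
T = 21.2 + 94.88 = 116.1 °C.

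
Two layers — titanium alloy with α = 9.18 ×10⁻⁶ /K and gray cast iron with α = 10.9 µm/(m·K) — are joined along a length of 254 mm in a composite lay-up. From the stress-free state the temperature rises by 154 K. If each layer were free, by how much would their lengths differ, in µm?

67.3 µm

Δα = |9.18 − 10.9|×10⁻⁶/K = 1.72×10⁻⁶/K.
ΔL_mismatch = Δα·L·ΔT = 1.72×10⁻⁶ × 254.0 mm × 154.0 K = 67.3 µm.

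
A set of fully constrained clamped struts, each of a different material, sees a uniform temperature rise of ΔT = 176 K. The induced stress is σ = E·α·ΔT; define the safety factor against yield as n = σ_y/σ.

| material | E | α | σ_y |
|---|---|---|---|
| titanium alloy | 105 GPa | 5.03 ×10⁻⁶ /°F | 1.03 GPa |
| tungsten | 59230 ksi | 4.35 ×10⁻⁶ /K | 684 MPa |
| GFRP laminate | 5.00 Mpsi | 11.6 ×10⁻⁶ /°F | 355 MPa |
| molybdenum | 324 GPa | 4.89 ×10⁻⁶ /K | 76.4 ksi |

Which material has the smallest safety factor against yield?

With everything in SI (GPa, ×10⁻⁶/K, MPa):
  titanium alloy: E = 105.0, α = 9.05, σ_y = 1030 → σ = 167 MPa, n = 6.16
  tungsten: E = 408.4, α = 4.35, σ_y = 684.0 → σ = 313 MPa, n = 2.19
  GFRP laminate: E = 34.47, α = 20.9, σ_y = 355.0 → σ = 127 MPa, n = 2.80
  molybdenum: E = 324.0, α = 4.89, σ_y = 526.8 → σ = 279 MPa, n = 1.89
The minimum is molybdenum at n = 1.89.

molybdenum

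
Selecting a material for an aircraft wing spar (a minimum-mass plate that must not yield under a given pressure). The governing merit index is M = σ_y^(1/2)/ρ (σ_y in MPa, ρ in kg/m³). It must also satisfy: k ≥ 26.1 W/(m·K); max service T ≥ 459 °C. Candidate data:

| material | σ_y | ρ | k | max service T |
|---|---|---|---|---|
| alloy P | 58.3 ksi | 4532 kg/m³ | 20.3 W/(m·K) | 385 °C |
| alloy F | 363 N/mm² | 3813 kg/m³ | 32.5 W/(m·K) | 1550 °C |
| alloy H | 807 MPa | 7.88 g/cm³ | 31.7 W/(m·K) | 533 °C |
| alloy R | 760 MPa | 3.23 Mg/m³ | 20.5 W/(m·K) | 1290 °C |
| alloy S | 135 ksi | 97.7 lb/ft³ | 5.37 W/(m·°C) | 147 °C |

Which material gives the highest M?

alloy F

Screen on constraints: k ≥ 26.1 W/(m·K); max service T ≥ 459 °C. Survivors: alloy F, alloy H.
Putting every candidate on a common basis:
  alloy F: σ_y = 363.0 MPa, ρ = 3813 kg/m³
  alloy H: σ_y = 807.0 MPa, ρ = 7880 kg/m³
  alloy F: M = 5.00×10⁻³
  alloy H: M = 3.61×10⁻³
Alloy F has the largest M.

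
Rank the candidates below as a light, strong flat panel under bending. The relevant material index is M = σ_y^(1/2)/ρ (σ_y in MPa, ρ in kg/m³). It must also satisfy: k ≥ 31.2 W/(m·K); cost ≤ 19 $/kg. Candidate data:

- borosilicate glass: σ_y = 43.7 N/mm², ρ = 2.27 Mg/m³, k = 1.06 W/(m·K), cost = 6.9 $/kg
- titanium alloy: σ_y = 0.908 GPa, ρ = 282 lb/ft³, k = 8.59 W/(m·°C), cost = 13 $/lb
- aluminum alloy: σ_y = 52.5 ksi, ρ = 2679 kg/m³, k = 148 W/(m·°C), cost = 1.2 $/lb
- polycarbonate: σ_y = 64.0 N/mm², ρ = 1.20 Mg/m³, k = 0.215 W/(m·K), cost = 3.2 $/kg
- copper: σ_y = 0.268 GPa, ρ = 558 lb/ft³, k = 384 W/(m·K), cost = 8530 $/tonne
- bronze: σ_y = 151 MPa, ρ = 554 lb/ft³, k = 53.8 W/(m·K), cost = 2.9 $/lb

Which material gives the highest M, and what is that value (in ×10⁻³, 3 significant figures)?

Screen on constraints: k ≥ 31.2 W/(m·K); cost ≤ 19 $/kg. Survivors: aluminum alloy, copper, bronze.
Putting every candidate on a common basis:
  aluminum alloy: σ_y = 362.0 MPa, ρ = 2679 kg/m³
  copper: σ_y = 268.0 MPa, ρ = 8938 kg/m³
  bronze: σ_y = 151.0 MPa, ρ = 8874 kg/m³
  aluminum alloy: M = 7.10×10⁻³
  copper: M = 1.83×10⁻³
  bronze: M = 1.38×10⁻³
Aluminum alloy has the largest M.

aluminum alloy, M = 7.10×10⁻³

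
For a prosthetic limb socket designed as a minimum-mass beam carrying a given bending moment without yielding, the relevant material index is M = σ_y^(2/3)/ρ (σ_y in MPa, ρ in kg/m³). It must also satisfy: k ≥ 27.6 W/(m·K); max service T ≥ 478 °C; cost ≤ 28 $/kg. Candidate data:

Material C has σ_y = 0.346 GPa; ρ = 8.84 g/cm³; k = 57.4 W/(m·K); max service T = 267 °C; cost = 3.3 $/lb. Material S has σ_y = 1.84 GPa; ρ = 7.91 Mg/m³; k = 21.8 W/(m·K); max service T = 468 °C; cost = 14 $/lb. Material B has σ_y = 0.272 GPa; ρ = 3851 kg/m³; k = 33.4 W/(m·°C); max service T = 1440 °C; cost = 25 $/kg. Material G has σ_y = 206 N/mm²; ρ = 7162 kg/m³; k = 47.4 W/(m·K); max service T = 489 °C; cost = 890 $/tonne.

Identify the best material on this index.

material B

Screen on constraints: k ≥ 27.6 W/(m·K); max service T ≥ 478 °C; cost ≤ 28 $/kg. Survivors: material B, material G.
Normalizing units and computing the index:
  material B: σ_y = 272.0 MPa, ρ = 3851 kg/m³
  material G: σ_y = 206.0 MPa, ρ = 7162 kg/m³
  material B: M = 10.9×10⁻³
  material G: M = 4.87×10⁻³
Highest index: material B.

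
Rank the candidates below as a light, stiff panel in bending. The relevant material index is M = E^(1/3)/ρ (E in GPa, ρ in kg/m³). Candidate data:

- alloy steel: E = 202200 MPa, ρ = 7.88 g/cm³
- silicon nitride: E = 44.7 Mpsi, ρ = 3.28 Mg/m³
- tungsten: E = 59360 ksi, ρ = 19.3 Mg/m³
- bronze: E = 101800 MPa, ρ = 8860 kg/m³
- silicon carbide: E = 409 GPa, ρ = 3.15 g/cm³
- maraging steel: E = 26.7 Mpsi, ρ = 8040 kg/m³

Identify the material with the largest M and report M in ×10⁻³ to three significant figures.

silicon carbide, M = 2.36×10⁻³

In SI units:
  alloy steel: E = 202.2 GPa, ρ = 7880 kg/m³
  silicon nitride: E = 308.2 GPa, ρ = 3280 kg/m³
  tungsten: E = 409.3 GPa, ρ = 19300 kg/m³
  bronze: E = 101.8 GPa, ρ = 8860 kg/m³
  silicon carbide: E = 409.0 GPa, ρ = 3150 kg/m³
  maraging steel: E = 184.1 GPa, ρ = 8040 kg/m³
  silicon carbide: M = 2.36×10⁻³
  silicon nitride: M = 2.06×10⁻³
  alloy steel: M = 0.745×10⁻³
  maraging steel: M = 0.708×10⁻³
  bronze: M = 0.527×10⁻³
  tungsten: M = 0.385×10⁻³
The maximum is for silicon carbide.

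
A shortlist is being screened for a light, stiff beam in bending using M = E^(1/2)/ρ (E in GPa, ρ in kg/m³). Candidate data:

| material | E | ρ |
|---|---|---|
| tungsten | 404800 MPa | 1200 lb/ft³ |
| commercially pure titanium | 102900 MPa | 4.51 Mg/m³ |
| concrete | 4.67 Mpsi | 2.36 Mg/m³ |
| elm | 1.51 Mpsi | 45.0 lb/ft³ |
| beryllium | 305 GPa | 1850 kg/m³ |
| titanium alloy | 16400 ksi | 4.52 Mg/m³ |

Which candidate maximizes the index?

beryllium

After converting to SI:
  tungsten: E = 404.8 GPa, ρ = 19220 kg/m³
  commercially pure titanium: E = 102.9 GPa, ρ = 4510 kg/m³
  concrete: E = 32.20 GPa, ρ = 2360 kg/m³
  elm: E = 10.41 GPa, ρ = 720.8 kg/m³
  beryllium: E = 305.0 GPa, ρ = 1850 kg/m³
  titanium alloy: E = 113.1 GPa, ρ = 4520 kg/m³
  beryllium: M = 9.44×10⁻³
  elm: M = 4.48×10⁻³
  concrete: M = 2.40×10⁻³
  titanium alloy: M = 2.35×10⁻³
  commercially pure titanium: M = 2.25×10⁻³
  tungsten: M = 1.05×10⁻³
Beryllium has the largest M.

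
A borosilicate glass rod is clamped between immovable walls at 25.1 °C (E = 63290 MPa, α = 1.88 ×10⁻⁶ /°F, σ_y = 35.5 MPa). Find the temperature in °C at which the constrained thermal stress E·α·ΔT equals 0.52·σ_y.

E = 63290 MPa = 63.29 GPa.
α = 1.88×10⁻⁶/°F × 9/5 = 3.38×10⁻⁶/K.
E·α·ΔT = 18.46 MPa ⇒ ΔT = 18.46 / (63.29×10³ × 3.38×10⁻⁶) = 86.19 K.
T = 25.1 + 86.19 = 111.3 °C.

111 °C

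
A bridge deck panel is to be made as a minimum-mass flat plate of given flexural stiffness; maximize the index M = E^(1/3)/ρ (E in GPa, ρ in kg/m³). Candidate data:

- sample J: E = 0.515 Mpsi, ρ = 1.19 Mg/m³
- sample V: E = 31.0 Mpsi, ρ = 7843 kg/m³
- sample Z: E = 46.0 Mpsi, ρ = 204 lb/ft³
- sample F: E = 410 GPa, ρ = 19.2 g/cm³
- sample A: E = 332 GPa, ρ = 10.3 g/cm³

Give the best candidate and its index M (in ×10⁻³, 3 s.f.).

Putting every candidate on a common basis:
  sample J: E = 3.551 GPa, ρ = 1190 kg/m³
  sample V: E = 213.7 GPa, ρ = 7843 kg/m³
  sample Z: E = 317.2 GPa, ρ = 3268 kg/m³
  sample F: E = 410.0 GPa, ρ = 19200 kg/m³
  sample A: E = 332.0 GPa, ρ = 10300 kg/m³
  sample Z: M = 2.09×10⁻³
  sample J: M = 1.28×10⁻³
  sample V: M = 0.762×10⁻³
  sample A: M = 0.672×10⁻³
  sample F: M = 0.387×10⁻³
The maximum is for sample Z.

sample Z, M = 2.09×10⁻³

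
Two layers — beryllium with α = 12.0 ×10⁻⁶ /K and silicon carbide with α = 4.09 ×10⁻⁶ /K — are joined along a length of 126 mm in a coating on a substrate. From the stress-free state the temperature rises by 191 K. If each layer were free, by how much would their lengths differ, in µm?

190 µm

Δα = |12.0 − 4.09|×10⁻⁶/K = 7.91×10⁻⁶/K.
ΔL_mismatch = Δα·L·ΔT = 7.91×10⁻⁶ × 126.0 mm × 191.0 K = 190 µm.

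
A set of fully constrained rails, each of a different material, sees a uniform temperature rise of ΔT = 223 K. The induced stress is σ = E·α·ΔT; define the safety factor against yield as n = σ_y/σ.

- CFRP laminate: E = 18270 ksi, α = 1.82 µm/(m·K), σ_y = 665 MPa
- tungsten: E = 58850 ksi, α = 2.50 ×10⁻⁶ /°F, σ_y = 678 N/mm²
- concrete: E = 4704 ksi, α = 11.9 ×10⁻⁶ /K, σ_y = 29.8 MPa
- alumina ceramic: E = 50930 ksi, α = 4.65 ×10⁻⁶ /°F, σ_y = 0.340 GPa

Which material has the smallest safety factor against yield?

Per material, after unit conversion:
  CFRP laminate: E = 126.0, α = 1.82, σ_y = 665.0 → σ = 51.1 MPa, n = 13.0
  tungsten: E = 405.8, α = 4.50, σ_y = 678.0 → σ = 407 MPa, n = 1.67
  concrete: E = 32.43, α = 11.9, σ_y = 29.80 → σ = 86.1 MPa, n = 0.346
  alumina ceramic: E = 351.2, α = 8.37, σ_y = 340.0 → σ = 655 MPa, n = 0.519
Concrete has the lowest safety factor, n = 0.346.

concrete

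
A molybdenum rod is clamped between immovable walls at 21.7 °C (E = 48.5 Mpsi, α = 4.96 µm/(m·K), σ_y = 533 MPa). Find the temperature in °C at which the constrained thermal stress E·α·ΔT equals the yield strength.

E = 48.5 Mpsi = 334.4 GPa.
E·α·ΔT = 533.0 MPa ⇒ ΔT = 533.0 / (334.4×10³ × 4.96×10⁻⁶) = 321.4 K.
T = 21.7 + 321.4 = 343.1 °C.

343 °C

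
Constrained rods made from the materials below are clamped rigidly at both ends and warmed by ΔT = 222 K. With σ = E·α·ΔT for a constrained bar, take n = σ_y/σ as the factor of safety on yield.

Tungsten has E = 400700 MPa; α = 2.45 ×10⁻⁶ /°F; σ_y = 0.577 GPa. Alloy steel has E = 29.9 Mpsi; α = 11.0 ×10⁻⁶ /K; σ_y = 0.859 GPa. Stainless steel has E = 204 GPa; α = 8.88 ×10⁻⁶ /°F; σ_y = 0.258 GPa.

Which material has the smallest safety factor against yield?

Converting E to GPa, α to ×10⁻⁶/K, σ_y to MPa, then σ and n for each:
  tungsten: E = 400.7, α = 4.41, σ_y = 577.0 → σ = 392 MPa, n = 1.47
  alloy steel: E = 206.2, α = 11.0, σ_y = 859.0 → σ = 503 MPa, n = 1.71
  stainless steel: E = 204.0, α = 16.0, σ_y = 258.0 → σ = 724 MPa, n = 0.356
The minimum is stainless steel at n = 0.356.

stainless steel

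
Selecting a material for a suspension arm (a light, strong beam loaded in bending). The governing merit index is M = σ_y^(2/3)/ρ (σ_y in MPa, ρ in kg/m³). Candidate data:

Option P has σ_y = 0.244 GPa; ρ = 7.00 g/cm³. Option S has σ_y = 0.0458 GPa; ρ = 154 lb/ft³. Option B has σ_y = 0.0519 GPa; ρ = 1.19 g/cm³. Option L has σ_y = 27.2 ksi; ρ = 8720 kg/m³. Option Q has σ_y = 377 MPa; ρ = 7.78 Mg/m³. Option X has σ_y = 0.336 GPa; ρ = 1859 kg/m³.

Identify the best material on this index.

option X

Convert each candidate to consistent units, then evaluate M:
  option P: σ_y = 244.0 MPa, ρ = 7000 kg/m³
  option S: σ_y = 45.80 MPa, ρ = 2467 kg/m³
  option B: σ_y = 51.90 MPa, ρ = 1190 kg/m³
  option L: σ_y = 187.5 MPa, ρ = 8720 kg/m³
  option Q: σ_y = 377.0 MPa, ρ = 7780 kg/m³
  option X: σ_y = 336.0 MPa, ρ = 1859 kg/m³
  option X: M = 26.0×10⁻³
  option B: M = 11.7×10⁻³
  option Q: M = 6.71×10⁻³
  option P: M = 5.58×10⁻³
  option S: M = 5.19×10⁻³
  option L: M = 3.76×10⁻³
Highest index: option X.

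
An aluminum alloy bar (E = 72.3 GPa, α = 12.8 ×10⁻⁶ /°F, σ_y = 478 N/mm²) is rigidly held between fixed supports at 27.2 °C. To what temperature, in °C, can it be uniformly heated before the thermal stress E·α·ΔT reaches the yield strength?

α = 12.8×10⁻⁶/°F × 9/5 = 23.0×10⁻⁶/K.
σ_y = 478 N/mm² = 478.0 MPa.
E·α·ΔT = 478.0 MPa ⇒ ΔT = 478.0 / (72.30×10³ × 23.0×10⁻⁶) = 287.0 K.
T = 27.2 + 287.0 = 314.2 °C.

314 °C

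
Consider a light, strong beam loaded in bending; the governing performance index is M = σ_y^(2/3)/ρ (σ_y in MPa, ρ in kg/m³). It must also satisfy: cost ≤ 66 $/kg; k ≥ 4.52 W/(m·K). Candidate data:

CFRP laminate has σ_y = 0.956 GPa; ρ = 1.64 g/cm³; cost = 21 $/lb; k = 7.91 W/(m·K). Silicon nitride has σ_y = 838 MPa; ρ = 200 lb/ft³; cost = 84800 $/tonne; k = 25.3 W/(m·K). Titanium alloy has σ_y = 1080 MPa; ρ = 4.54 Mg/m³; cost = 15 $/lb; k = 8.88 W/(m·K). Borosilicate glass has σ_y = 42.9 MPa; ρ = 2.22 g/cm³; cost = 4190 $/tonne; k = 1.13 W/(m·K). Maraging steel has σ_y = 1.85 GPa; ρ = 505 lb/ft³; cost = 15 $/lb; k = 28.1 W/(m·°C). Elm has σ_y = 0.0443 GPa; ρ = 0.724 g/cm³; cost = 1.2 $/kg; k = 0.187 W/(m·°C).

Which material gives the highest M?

Screen on constraints: cost ≤ 66 $/kg; k ≥ 4.52 W/(m·K). Survivors: CFRP laminate, titanium alloy, maraging steel.
In SI units:
  CFRP laminate: σ_y = 956.0 MPa, ρ = 1640 kg/m³
  titanium alloy: σ_y = 1080 MPa, ρ = 4540 kg/m³
  maraging steel: σ_y = 1850 MPa, ρ = 8089 kg/m³
  CFRP laminate: M = 59.2×10⁻³
  titanium alloy: M = 23.2×10⁻³
  maraging steel: M = 18.6×10⁻³
The maximum is for CFRP laminate.

CFRP laminate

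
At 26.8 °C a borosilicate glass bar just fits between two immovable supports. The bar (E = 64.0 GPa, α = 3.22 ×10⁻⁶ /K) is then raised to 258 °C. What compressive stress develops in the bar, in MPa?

47.6 MPa

ΔT = 231.2 K. Constrained thermal stress σ = E·α·ΔT = 64.00×10³ MPa × 3.22×10⁻⁶ × 231.2 = 47.6 MPa (compressive).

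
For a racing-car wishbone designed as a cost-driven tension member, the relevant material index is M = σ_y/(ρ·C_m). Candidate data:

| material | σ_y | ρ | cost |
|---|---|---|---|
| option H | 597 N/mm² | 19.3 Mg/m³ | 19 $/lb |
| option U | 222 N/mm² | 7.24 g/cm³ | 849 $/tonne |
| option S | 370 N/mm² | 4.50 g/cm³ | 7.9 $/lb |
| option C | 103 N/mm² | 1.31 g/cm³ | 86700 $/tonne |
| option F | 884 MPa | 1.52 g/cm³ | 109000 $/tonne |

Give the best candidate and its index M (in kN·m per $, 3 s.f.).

option U, M = 36.1 kN·m per $

After converting to SI:
  option H: σ_y = 597.0 MPa, ρ = 19300 kg/m³, cost = 41.89 $/kg
  option U: σ_y = 222.0 MPa, ρ = 7240 kg/m³, cost = 0.8490 $/kg
  option S: σ_y = 370.0 MPa, ρ = 4500 kg/m³, cost = 17.42 $/kg
  option C: σ_y = 103.0 MPa, ρ = 1310 kg/m³, cost = 86.70 $/kg
  option F: σ_y = 884.0 MPa, ρ = 1520 kg/m³, cost = 109.0 $/kg
  option U: M = 36.1 kN·m per $
  option F: M = 5.34 kN·m per $
  option S: M = 4.72 kN·m per $
  option C: M = 0.907 kN·m per $
  option H: M = 0.738 kN·m per $
The maximum is for option U.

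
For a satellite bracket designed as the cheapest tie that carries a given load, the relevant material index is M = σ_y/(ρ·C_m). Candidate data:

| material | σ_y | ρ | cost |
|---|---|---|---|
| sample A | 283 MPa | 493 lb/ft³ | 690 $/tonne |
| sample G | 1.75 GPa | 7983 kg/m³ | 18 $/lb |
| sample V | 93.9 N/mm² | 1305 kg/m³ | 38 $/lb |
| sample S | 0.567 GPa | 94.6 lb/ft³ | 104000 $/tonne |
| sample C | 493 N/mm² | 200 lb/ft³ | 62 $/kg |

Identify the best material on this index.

sample A

Convert each candidate to consistent units, then evaluate M:
  sample A: σ_y = 283.0 MPa, ρ = 7897 kg/m³, cost = 0.6900 $/kg
  sample G: σ_y = 1750 MPa, ρ = 7983 kg/m³, cost = 39.68 $/kg
  sample V: σ_y = 93.90 MPa, ρ = 1305 kg/m³, cost = 83.77 $/kg
  sample S: σ_y = 567.0 MPa, ρ = 1515 kg/m³, cost = 104.0 $/kg
  sample C: σ_y = 493.0 MPa, ρ = 3204 kg/m³, cost = 62.00 $/kg
  sample A: M = 51.9 kN·m per $
  sample G: M = 5.52 kN·m per $
  sample S: M = 3.60 kN·m per $
  sample C: M = 2.48 kN·m per $
  sample V: M = 0.859 kN·m per $
Sample A ranks first.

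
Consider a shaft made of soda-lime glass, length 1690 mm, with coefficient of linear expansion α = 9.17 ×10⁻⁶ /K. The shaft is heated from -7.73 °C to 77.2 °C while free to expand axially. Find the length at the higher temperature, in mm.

1691.3 mm

ΔT = 77.2 − (-7.73) = 84.93 K.
ΔL = α·L₀·ΔT = 9.17×10⁻⁶ × 1690 mm × 84.93 K = 1.32 mm.
L = L₀ + ΔL = 1690 + 1.32 = 1691.3 mm.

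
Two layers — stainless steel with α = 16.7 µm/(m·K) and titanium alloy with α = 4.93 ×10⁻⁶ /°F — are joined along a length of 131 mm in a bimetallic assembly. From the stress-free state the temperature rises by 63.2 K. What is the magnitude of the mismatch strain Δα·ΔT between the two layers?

titanium alloy: α = 4.93×10⁻⁶/°F × 9/5 = 8.87×10⁻⁶/K.
Δα = |16.7 − 8.87|×10⁻⁶/K = 7.83×10⁻⁶/K.
Mismatch strain = Δα·ΔT = 7.83×10⁻⁶ × 63.2 = 4.95×10⁻⁴.

4.95×10⁻⁴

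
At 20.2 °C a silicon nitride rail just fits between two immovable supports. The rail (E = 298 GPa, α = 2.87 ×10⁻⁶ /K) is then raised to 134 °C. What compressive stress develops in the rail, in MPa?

97.3 MPa

ΔT = 113.8 K. Constrained thermal stress σ = E·α·ΔT = 298.0×10³ MPa × 2.87×10⁻⁶ × 113.8 = 97.3 MPa (compressive).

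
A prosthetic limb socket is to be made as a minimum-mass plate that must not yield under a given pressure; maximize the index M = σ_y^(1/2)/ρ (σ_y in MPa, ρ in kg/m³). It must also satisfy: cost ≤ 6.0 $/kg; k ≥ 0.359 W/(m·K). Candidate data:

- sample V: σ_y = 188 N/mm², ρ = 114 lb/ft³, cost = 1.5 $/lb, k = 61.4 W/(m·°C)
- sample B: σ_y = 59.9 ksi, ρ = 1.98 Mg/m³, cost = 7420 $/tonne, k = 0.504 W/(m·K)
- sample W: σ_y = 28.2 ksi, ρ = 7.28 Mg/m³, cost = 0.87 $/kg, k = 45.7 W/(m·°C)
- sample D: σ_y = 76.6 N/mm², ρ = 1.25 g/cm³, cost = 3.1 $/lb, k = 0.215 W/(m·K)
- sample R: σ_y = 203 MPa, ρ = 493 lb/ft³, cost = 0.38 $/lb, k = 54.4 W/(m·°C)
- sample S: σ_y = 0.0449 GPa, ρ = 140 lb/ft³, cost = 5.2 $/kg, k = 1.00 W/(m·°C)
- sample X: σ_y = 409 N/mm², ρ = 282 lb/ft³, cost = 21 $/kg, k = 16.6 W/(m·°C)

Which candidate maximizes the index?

sample V

Screen on constraints: cost ≤ 6.0 $/kg; k ≥ 0.359 W/(m·K). Survivors: sample V, sample W, sample R, sample S.
Convert each candidate to consistent units, then evaluate M:
  sample V: σ_y = 188.0 MPa, ρ = 1826 kg/m³
  sample W: σ_y = 194.4 MPa, ρ = 7280 kg/m³
  sample R: σ_y = 203.0 MPa, ρ = 7897 kg/m³
  sample S: σ_y = 44.90 MPa, ρ = 2243 kg/m³
  sample V: M = 7.51×10⁻³
  sample S: M = 2.99×10⁻³
  sample W: M = 1.92×10⁻³
  sample R: M = 1.80×10⁻³
Sample V has the largest M.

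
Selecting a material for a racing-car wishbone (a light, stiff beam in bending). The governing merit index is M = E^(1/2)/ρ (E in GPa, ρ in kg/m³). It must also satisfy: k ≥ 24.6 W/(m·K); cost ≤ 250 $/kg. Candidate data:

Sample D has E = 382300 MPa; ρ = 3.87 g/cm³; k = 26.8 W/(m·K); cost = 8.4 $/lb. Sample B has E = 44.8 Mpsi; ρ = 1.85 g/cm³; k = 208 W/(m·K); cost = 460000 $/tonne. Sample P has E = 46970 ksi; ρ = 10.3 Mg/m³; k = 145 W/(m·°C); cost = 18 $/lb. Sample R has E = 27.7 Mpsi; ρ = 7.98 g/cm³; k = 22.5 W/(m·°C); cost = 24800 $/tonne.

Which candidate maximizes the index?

sample D

Screen on constraints: k ≥ 24.6 W/(m·K); cost ≤ 250 $/kg. Survivors: sample D, sample P.
Putting every candidate on a common basis:
  sample D: E = 382.3 GPa, ρ = 3870 kg/m³
  sample P: E = 323.8 GPa, ρ = 10300 kg/m³
  sample D: M = 5.05×10⁻³
  sample P: M = 1.75×10⁻³
The maximum is for sample D.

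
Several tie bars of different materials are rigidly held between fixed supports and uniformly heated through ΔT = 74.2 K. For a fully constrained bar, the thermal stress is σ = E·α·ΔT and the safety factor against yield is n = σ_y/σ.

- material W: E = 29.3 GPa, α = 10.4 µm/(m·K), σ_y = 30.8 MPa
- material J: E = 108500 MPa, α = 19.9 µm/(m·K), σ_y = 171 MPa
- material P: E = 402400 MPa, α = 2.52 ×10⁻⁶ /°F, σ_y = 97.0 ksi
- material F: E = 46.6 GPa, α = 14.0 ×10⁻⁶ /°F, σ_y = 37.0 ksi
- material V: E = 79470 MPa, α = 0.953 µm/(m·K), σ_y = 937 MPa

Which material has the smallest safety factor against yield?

material J

Converting E to GPa, α to ×10⁻⁶/K, σ_y to MPa, then σ and n for each:
  material W: E = 29.30, α = 10.4, σ_y = 30.80 → σ = 22.6 MPa, n = 1.36
  material J: E = 108.5, α = 19.9, σ_y = 171.0 → σ = 160 MPa, n = 1.07
  material P: E = 402.4, α = 4.54, σ_y = 668.8 → σ = 135 MPa, n = 4.94
  material F: E = 46.60, α = 25.2, σ_y = 255.1 → σ = 87.1 MPa, n = 2.93
  material V: E = 79.47, α = 0.953, σ_y = 937.0 → σ = 5.62 MPa, n = 167
Material J has the lowest safety factor, n = 1.07.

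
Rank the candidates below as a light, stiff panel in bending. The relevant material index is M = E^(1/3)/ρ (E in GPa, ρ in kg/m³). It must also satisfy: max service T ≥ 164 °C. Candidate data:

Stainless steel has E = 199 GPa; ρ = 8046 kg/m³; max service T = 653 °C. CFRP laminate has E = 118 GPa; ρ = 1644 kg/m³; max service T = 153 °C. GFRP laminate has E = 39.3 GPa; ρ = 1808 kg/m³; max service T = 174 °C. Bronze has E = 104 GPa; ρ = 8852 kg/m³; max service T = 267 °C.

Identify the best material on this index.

GFRP laminate

Screen on constraints: max service T ≥ 164 °C. Survivors: stainless steel, GFRP laminate, bronze.
Per-candidate index values:
  GFRP laminate: M = 1.88×10⁻³
  stainless steel: M = 0.726×10⁻³
  bronze: M = 0.531×10⁻³
GFRP laminate ranks first.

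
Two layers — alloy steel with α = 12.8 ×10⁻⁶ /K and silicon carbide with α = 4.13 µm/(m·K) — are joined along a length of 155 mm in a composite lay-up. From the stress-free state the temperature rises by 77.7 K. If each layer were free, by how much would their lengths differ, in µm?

Δα = |12.8 − 4.13|×10⁻⁶/K = 8.67×10⁻⁶/K.
ΔL_mismatch = Δα·L·ΔT = 8.67×10⁻⁶ × 155.0 mm × 77.7 K = 104 µm.

104 µm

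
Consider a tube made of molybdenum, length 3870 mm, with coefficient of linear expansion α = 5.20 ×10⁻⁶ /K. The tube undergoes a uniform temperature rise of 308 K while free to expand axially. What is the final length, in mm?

3876.2 mm

ΔL = α·L₀·ΔT = 5.20×10⁻⁶ × 3870 mm × 308.0 K = 6.20 mm.
L = L₀ + ΔL = 3870 + 6.20 = 3876.2 mm.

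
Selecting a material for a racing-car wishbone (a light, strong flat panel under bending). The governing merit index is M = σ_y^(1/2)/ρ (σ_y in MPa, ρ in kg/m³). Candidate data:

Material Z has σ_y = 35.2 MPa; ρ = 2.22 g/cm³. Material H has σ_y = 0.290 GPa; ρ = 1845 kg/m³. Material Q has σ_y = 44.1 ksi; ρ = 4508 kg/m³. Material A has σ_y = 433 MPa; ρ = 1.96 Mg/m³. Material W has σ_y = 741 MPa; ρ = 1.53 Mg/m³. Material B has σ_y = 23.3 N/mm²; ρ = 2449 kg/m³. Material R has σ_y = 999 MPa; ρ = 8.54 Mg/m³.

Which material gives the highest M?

Putting every candidate on a common basis:
  material Z: σ_y = 35.20 MPa, ρ = 2220 kg/m³
  material H: σ_y = 290.0 MPa, ρ = 1845 kg/m³
  material Q: σ_y = 304.1 MPa, ρ = 4508 kg/m³
  material A: σ_y = 433.0 MPa, ρ = 1960 kg/m³
  material W: σ_y = 741.0 MPa, ρ = 1530 kg/m³
  material B: σ_y = 23.30 MPa, ρ = 2449 kg/m³
  material R: σ_y = 999.0 MPa, ρ = 8540 kg/m³
  material W: M = 17.8×10⁻³
  material A: M = 10.6×10⁻³
  material H: M = 9.23×10⁻³
  material Q: M = 3.87×10⁻³
  material R: M = 3.70×10⁻³
  material Z: M = 2.67×10⁻³
  material B: M = 1.97×10⁻³
Material W ranks first.

material W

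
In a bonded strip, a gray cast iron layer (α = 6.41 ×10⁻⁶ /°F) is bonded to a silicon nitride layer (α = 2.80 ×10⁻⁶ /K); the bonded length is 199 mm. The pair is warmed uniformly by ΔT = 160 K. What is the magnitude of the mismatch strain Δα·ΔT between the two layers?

1.40×10⁻³

gray cast iron: α = 6.41×10⁻⁶/°F × 9/5 = 11.5×10⁻⁶/K.
Δα = |11.5 − 2.80|×10⁻⁶/K = 8.74×10⁻⁶/K.
Mismatch strain = Δα·ΔT = 8.74×10⁻⁶ × 160.0 = 1.40×10⁻³.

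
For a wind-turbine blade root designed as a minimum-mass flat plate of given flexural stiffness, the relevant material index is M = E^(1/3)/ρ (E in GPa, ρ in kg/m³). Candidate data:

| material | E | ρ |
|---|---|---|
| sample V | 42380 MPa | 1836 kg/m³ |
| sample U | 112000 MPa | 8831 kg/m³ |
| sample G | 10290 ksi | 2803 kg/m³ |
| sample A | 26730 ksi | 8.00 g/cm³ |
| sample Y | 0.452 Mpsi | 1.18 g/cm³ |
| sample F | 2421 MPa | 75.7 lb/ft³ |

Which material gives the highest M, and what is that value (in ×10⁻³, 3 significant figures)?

Convert each candidate to consistent units, then evaluate M:
  sample V: E = 42.38 GPa, ρ = 1836 kg/m³
  sample U: E = 112.0 GPa, ρ = 8831 kg/m³
  sample G: E = 70.95 GPa, ρ = 2803 kg/m³
  sample A: E = 184.3 GPa, ρ = 8000 kg/m³
  sample Y: E = 3.116 GPa, ρ = 1180 kg/m³
  sample F: E = 2.421 GPa, ρ = 1213 kg/m³
  sample V: M = 1.90×10⁻³
  sample G: M = 1.48×10⁻³
  sample Y: M = 1.24×10⁻³
  sample F: M = 1.11×10⁻³
  sample A: M = 0.711×10⁻³
  sample U: M = 0.546×10⁻³
Highest index: sample V.

sample V, M = 1.90×10⁻³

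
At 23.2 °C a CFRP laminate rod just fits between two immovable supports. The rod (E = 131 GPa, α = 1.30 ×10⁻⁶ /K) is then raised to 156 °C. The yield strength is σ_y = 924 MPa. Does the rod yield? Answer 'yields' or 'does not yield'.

does not yield

ΔT = 132.8 K. Constrained thermal stress σ = E·α·ΔT = 131.0×10³ MPa × 1.30×10⁻⁶ × 132.8 = 22.6 MPa (compressive).
Compare to σ_y = 924 MPa: σ < σ_y, so it does not yield.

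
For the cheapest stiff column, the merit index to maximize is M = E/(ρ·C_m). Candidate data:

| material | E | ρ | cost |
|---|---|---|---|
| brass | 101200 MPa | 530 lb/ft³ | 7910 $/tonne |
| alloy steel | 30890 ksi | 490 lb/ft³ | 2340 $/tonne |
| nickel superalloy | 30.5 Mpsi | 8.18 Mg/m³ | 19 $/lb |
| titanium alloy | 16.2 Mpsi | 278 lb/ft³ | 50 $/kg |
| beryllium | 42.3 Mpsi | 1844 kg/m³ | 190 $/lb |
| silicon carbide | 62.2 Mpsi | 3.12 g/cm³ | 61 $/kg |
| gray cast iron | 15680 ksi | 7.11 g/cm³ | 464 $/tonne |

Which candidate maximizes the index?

gray cast iron

Normalizing units and computing the index:
  brass: E = 101.2 GPa, ρ = 8490 kg/m³, cost = 7.910 $/kg
  alloy steel: E = 213.0 GPa, ρ = 7849 kg/m³, cost = 2.340 $/kg
  nickel superalloy: E = 210.3 GPa, ρ = 8180 kg/m³, cost = 41.89 $/kg
  titanium alloy: E = 111.7 GPa, ρ = 4453 kg/m³, cost = 50.00 $/kg
  beryllium: E = 291.6 GPa, ρ = 1844 kg/m³, cost = 418.9 $/kg
  silicon carbide: E = 428.9 GPa, ρ = 3120 kg/m³, cost = 61.00 $/kg
  gray cast iron: E = 108.1 GPa, ρ = 7110 kg/m³, cost = 0.4640 $/kg
  gray cast iron: M = 32.8 MN·m per $
  alloy steel: M = 11.6 MN·m per $
  silicon carbide: M = 2.25 MN·m per $
  brass: M = 1.51 MN·m per $
  nickel superalloy: M = 0.614 MN·m per $
  titanium alloy: M = 0.502 MN·m per $
  beryllium: M = 0.378 MN·m per $
Highest index: gray cast iron.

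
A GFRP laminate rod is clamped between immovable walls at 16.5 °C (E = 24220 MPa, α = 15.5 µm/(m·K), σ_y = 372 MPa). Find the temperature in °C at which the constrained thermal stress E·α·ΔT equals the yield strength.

E = 24220 MPa = 24.22 GPa.
E·α·ΔT = 372.0 MPa ⇒ ΔT = 372.0 / (24.22×10³ × 15.5×10⁻⁶) = 990.9 K.
T = 16.5 + 990.9 = 1007 °C.

1010 °C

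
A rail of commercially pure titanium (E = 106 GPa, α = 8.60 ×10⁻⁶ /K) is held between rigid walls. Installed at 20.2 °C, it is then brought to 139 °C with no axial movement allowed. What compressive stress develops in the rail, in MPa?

108 MPa

ΔT = 118.8 K. Constrained thermal stress σ = E·α·ΔT = 106.0×10³ MPa × 8.60×10⁻⁶ × 118.8 = 108 MPa (compressive).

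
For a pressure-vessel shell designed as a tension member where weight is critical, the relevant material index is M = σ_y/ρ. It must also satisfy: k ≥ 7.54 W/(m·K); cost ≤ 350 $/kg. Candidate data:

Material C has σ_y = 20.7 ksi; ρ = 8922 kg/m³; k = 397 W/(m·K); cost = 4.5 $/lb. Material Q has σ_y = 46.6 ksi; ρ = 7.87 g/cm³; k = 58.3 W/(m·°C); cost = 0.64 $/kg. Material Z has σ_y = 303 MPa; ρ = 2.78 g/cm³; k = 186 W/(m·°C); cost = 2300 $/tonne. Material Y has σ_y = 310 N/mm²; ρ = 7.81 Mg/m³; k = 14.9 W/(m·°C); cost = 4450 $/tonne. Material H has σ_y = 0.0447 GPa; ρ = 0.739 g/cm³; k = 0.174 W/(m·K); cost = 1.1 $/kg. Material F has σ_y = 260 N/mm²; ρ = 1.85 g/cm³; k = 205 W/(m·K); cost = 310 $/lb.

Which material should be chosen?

Screen on constraints: k ≥ 7.54 W/(m·K); cost ≤ 350 $/kg. Survivors: material C, material Q, material Z, material Y.
Normalizing units and computing the index:
  material C: σ_y = 142.7 MPa, ρ = 8922 kg/m³
  material Q: σ_y = 321.3 MPa, ρ = 7870 kg/m³
  material Z: σ_y = 303.0 MPa, ρ = 2780 kg/m³
  material Y: σ_y = 310.0 MPa, ρ = 7810 kg/m³
  material Z: M = 109 kN·m/kg
  material Q: M = 40.8 kN·m/kg
  material Y: M = 39.7 kN·m/kg
  material C: M = 16.0 kN·m/kg
Material Z ranks first.

material Z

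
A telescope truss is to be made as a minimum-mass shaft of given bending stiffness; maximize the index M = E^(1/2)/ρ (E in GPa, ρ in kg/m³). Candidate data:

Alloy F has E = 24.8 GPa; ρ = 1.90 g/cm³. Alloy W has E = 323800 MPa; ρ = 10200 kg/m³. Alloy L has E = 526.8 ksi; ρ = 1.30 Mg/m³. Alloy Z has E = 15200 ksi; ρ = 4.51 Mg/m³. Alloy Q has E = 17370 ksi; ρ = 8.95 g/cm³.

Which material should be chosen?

alloy F

After converting to SI:
  alloy F: E = 24.80 GPa, ρ = 1900 kg/m³
  alloy W: E = 323.8 GPa, ρ = 10200 kg/m³
  alloy L: E = 3.632 GPa, ρ = 1300 kg/m³
  alloy Z: E = 104.8 GPa, ρ = 4510 kg/m³
  alloy Q: E = 119.8 GPa, ρ = 8950 kg/m³
  alloy F: M = 2.62×10⁻³
  alloy Z: M = 2.27×10⁻³
  alloy W: M = 1.76×10⁻³
  alloy L: M = 1.47×10⁻³
  alloy Q: M = 1.22×10⁻³
The maximum is for alloy F.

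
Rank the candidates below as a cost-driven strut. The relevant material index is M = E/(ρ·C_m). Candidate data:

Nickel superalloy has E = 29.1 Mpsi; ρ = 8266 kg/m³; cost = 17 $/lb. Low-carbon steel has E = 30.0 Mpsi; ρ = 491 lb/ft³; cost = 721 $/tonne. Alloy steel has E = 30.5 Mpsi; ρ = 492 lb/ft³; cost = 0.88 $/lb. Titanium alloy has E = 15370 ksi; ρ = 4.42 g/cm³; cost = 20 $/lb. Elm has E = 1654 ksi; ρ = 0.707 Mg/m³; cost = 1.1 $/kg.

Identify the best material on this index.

After converting to SI:
  nickel superalloy: E = 200.6 GPa, ρ = 8266 kg/m³, cost = 37.48 $/kg
  low-carbon steel: E = 206.8 GPa, ρ = 7865 kg/m³, cost = 0.7210 $/kg
  alloy steel: E = 210.3 GPa, ρ = 7881 kg/m³, cost = 1.940 $/kg
  titanium alloy: E = 106.0 GPa, ρ = 4420 kg/m³, cost = 44.09 $/kg
  elm: E = 11.40 GPa, ρ = 707.0 kg/m³, cost = 1.100 $/kg
  low-carbon steel: M = 36.5 MN·m per $
  elm: M = 14.7 MN·m per $
  alloy steel: M = 13.8 MN·m per $
  nickel superalloy: M = 0.648 MN·m per $
  titanium alloy: M = 0.544 MN·m per $
Highest index: low-carbon steel.

low-carbon steel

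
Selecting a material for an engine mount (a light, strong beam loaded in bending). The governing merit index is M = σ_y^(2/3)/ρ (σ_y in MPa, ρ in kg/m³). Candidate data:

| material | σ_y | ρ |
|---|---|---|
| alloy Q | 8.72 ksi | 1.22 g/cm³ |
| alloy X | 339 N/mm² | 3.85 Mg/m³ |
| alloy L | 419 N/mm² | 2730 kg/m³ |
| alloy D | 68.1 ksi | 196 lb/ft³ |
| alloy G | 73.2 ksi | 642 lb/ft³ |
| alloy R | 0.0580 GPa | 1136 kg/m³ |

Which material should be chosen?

alloy L

Putting every candidate on a common basis:
  alloy Q: σ_y = 60.12 MPa, ρ = 1220 kg/m³
  alloy X: σ_y = 339.0 MPa, ρ = 3850 kg/m³
  alloy L: σ_y = 419.0 MPa, ρ = 2730 kg/m³
  alloy D: σ_y = 469.5 MPa, ρ = 3140 kg/m³
  alloy G: σ_y = 504.7 MPa, ρ = 10280 kg/m³
  alloy R: σ_y = 58.00 MPa, ρ = 1136 kg/m³
  alloy L: M = 20.5×10⁻³
  alloy D: M = 19.2×10⁻³
  alloy R: M = 13.2×10⁻³
  alloy X: M = 12.6×10⁻³
  alloy Q: M = 12.6×10⁻³
  alloy G: M = 6.16×10⁻³
Highest index: alloy L.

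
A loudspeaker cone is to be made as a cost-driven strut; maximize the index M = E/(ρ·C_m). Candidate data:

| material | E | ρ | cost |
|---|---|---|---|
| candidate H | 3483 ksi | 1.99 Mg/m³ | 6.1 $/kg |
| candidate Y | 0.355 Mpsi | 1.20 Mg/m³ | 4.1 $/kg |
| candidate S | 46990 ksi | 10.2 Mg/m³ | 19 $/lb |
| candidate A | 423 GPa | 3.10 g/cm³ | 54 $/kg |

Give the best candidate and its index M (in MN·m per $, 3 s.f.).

Convert each candidate to consistent units, then evaluate M:
  candidate H: E = 24.01 GPa, ρ = 1990 kg/m³, cost = 6.100 $/kg
  candidate Y: E = 2.448 GPa, ρ = 1200 kg/m³, cost = 4.100 $/kg
  candidate S: E = 324.0 GPa, ρ = 10200 kg/m³, cost = 41.89 $/kg
  candidate A: E = 423.0 GPa, ρ = 3100 kg/m³, cost = 54.00 $/kg
  candidate A: M = 2.53 MN·m per $
  candidate H: M = 1.98 MN·m per $
  candidate S: M = 0.758 MN·m per $
  candidate Y: M = 0.497 MN·m per $
Highest index: candidate A.

candidate A, M = 2.53 MN·m per $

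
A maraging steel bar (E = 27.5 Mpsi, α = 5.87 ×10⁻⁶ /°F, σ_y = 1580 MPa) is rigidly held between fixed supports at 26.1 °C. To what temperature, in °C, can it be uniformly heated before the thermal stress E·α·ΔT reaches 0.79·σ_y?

E = 27.5 Mpsi = 189.6 GPa.
α = 5.87×10⁻⁶/°F × 9/5 = 10.6×10⁻⁶/K.
E·α·ΔT = 1248 MPa ⇒ ΔT = 1248 / (189.6×10³ × 10.6×10⁻⁶) = 623.0 K.
T = 26.1 + 623.0 = 649.1 °C.

649 °C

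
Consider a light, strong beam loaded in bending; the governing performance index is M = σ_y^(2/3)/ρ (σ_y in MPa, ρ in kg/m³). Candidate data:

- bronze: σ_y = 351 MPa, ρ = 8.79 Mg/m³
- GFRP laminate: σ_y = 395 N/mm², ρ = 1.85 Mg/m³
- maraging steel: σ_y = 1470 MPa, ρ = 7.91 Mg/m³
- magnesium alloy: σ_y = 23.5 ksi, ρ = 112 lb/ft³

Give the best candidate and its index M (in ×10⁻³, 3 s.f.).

GFRP laminate, M = 29.1×10⁻³

Normalizing units and computing the index:
  bronze: σ_y = 351.0 MPa, ρ = 8790 kg/m³
  GFRP laminate: σ_y = 395.0 MPa, ρ = 1850 kg/m³
  maraging steel: σ_y = 1470 MPa, ρ = 7910 kg/m³
  magnesium alloy: σ_y = 162.0 MPa, ρ = 1794 kg/m³
  GFRP laminate: M = 29.1×10⁻³
  magnesium alloy: M = 16.6×10⁻³
  maraging steel: M = 16.3×10⁻³
  bronze: M = 5.66×10⁻³
GFRP laminate has the largest M.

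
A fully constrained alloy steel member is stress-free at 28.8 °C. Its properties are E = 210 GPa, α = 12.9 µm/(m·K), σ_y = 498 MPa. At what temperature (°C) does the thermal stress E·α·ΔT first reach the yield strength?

213 °C

E·α·ΔT = 498.0 MPa ⇒ ΔT = 498.0 / (210.0×10³ × 12.9×10⁻⁶) = 183.8 K.
T = 28.8 + 183.8 = 212.6 °C.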